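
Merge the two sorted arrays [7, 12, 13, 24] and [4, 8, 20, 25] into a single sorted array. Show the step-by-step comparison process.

Merging process:

Compare 7 vs 4: take 4 from right. Merged: [4]
Compare 7 vs 8: take 7 from left. Merged: [4, 7]
Compare 12 vs 8: take 8 from right. Merged: [4, 7, 8]
Compare 12 vs 20: take 12 from left. Merged: [4, 7, 8, 12]
Compare 13 vs 20: take 13 from left. Merged: [4, 7, 8, 12, 13]
Compare 24 vs 20: take 20 from right. Merged: [4, 7, 8, 12, 13, 20]
Compare 24 vs 25: take 24 from left. Merged: [4, 7, 8, 12, 13, 20, 24]
Append remaining from right: [25]. Merged: [4, 7, 8, 12, 13, 20, 24, 25]

Final merged array: [4, 7, 8, 12, 13, 20, 24, 25]
Total comparisons: 7

The merged array is [4, 7, 8, 12, 13, 20, 24, 25], requiring 7 comparisons. The merge step runs in O(n) time where n is the total number of elements.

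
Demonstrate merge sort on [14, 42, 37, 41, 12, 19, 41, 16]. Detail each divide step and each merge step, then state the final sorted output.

Merge sort trace:

Split: [14, 42, 37, 41, 12, 19, 41, 16] -> [14, 42, 37, 41] and [12, 19, 41, 16]
  Split: [14, 42, 37, 41] -> [14, 42] and [37, 41]
    Split: [14, 42] -> [14] and [42]
    Merge: [14] + [42] -> [14, 42]
    Split: [37, 41] -> [37] and [41]
    Merge: [37] + [41] -> [37, 41]
  Merge: [14, 42] + [37, 41] -> [14, 37, 41, 42]
  Split: [12, 19, 41, 16] -> [12, 19] and [41, 16]
    Split: [12, 19] -> [12] and [19]
    Merge: [12] + [19] -> [12, 19]
    Split: [41, 16] -> [41] and [16]
    Merge: [41] + [16] -> [16, 41]
  Merge: [12, 19] + [16, 41] -> [12, 16, 19, 41]
Merge: [14, 37, 41, 42] + [12, 16, 19, 41] -> [12, 14, 16, 19, 37, 41, 41, 42]

Final sorted array: [12, 14, 16, 19, 37, 41, 41, 42]

The merge sort proceeds by recursively splitting the array and merging sorted halves.
After all merges, the sorted array is [12, 14, 16, 19, 37, 41, 41, 42].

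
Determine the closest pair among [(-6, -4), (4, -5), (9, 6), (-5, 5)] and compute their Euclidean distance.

Computing all pairwise distances among 4 points:

d((-6, -4), (4, -5)) = 10.0499
d((-6, -4), (9, 6)) = 18.0278
d((-6, -4), (-5, 5)) = 9.0554 <-- minimum
d((4, -5), (9, 6)) = 12.083
d((4, -5), (-5, 5)) = 13.4536
d((9, 6), (-5, 5)) = 14.0357

Closest pair: (-6, -4) and (-5, 5) with distance 9.0554

The closest pair is (-6, -4) and (-5, 5) with Euclidean distance 9.0554. For 4 points, brute-force pairwise comparison is shown above. For large n, the divide-and-conquer algorithm (sort by x, recurse on halves, check the dividing strip) achieves O(n log n).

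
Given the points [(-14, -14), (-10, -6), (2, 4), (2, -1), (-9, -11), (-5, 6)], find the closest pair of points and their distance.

Computing all pairwise distances among 6 points:

d((-14, -14), (-10, -6)) = 8.9443
d((-14, -14), (2, 4)) = 24.0832
d((-14, -14), (2, -1)) = 20.6155
d((-14, -14), (-9, -11)) = 5.831
d((-14, -14), (-5, 6)) = 21.9317
d((-10, -6), (2, 4)) = 15.6205
d((-10, -6), (2, -1)) = 13.0
d((-10, -6), (-9, -11)) = 5.099
d((-10, -6), (-5, 6)) = 13.0
d((2, 4), (2, -1)) = 5.0 <-- minimum
d((2, 4), (-9, -11)) = 18.6011
d((2, 4), (-5, 6)) = 7.2801
d((2, -1), (-9, -11)) = 14.8661
d((2, -1), (-5, 6)) = 9.8995
d((-9, -11), (-5, 6)) = 17.4642

Closest pair: (2, 4) and (2, -1) with distance 5.0

The closest pair is (2, 4) and (2, -1) with Euclidean distance 5.0. For 6 points, brute-force pairwise comparison is shown above. For large n, the divide-and-conquer algorithm (sort by x, recurse on halves, check the dividing strip) achieves O(n log n).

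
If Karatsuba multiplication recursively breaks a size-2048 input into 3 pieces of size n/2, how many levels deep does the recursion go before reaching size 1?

For divide and conquer with division factor 2:

Problem sizes at each level:
Level 0: 2048
Level 1: 1024
Level 2: 512
Level 3: 256
Level 4: 128
Level 5: 64
Level 6: 32
Level 7: 16
Level 8: 8
Level 9: 4
Level 10: 2
Level 11: 1

The root is level 0 and the size-1 base case is level 11 (the tree spans levels 0 through 11, i.e. 12 levels counting the root), so the depth is the number of divisions: log_2(2048) = 11

The recursion tree depth is log_2(2048) = 11. At each level, the problem size is divided by 2, so it takes 11 divisions to reduce to a base case of size 1. The algorithm makes 3 recursive calls at each level.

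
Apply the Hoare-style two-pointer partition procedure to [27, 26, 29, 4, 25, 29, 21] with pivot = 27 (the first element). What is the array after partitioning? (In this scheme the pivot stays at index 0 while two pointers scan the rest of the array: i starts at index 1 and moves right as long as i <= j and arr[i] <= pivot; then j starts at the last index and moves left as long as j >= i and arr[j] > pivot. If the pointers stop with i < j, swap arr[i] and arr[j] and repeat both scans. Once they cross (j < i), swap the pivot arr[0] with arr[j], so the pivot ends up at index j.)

Hoare-style two-pointer partition with pivot = 27:

Initial array: [27, 26, 29, 4, 25, 29, 21]

Pointers start at i = 1, j = 6.
i stops at index 2 (arr[2]=29 > 27), j stops at index 6 (arr[6]=21 <= 27): swap arr[2] and arr[6], array becomes [27, 26, 21, 4, 25, 29, 29]
i ends at 5, j ends at 4: the pointers have crossed (j < i), so scanning stops.

Swap pivot arr[0] with arr[4] to place pivot at position 4: [25, 26, 21, 4, 27, 29, 29]
Pivot position: 4

After partitioning with pivot 27, the array becomes [25, 26, 21, 4, 27, 29, 29]. The pivot is placed at index 4. All elements to the left of the pivot are <= 27, and all elements to the right are > 27.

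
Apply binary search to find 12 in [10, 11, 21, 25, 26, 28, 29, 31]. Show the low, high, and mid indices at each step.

Binary search for 12 in [10, 11, 21, 25, 26, 28, 29, 31]:

lo=0, hi=7, mid=3, arr[mid]=25 -> 25 > 12, search left half
lo=0, hi=2, mid=1, arr[mid]=11 -> 11 < 12, search right half
lo=2, hi=2, mid=2, arr[mid]=21 -> 21 > 12, search left half
lo=2 > hi=1, target 12 not found

Binary search determines that 12 is not in the array after 3 comparisons. The search space was exhausted without finding the target.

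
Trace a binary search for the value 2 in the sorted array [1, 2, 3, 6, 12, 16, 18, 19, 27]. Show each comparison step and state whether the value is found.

Binary search for 2 in [1, 2, 3, 6, 12, 16, 18, 19, 27]:

lo=0, hi=8, mid=4, arr[mid]=12 -> 12 > 2, search left half
lo=0, hi=3, mid=1, arr[mid]=2 -> Found target at index 1!

Binary search finds 2 at index 1 after 2 comparisons. The search repeatedly halves the search space by comparing with the middle element.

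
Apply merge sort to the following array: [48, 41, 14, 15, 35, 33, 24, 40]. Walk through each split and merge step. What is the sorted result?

Merge sort trace:

Split: [48, 41, 14, 15, 35, 33, 24, 40] -> [48, 41, 14, 15] and [35, 33, 24, 40]
  Split: [48, 41, 14, 15] -> [48, 41] and [14, 15]
    Split: [48, 41] -> [48] and [41]
    Merge: [48] + [41] -> [41, 48]
    Split: [14, 15] -> [14] and [15]
    Merge: [14] + [15] -> [14, 15]
  Merge: [41, 48] + [14, 15] -> [14, 15, 41, 48]
  Split: [35, 33, 24, 40] -> [35, 33] and [24, 40]
    Split: [35, 33] -> [35] and [33]
    Merge: [35] + [33] -> [33, 35]
    Split: [24, 40] -> [24] and [40]
    Merge: [24] + [40] -> [24, 40]
  Merge: [33, 35] + [24, 40] -> [24, 33, 35, 40]
Merge: [14, 15, 41, 48] + [24, 33, 35, 40] -> [14, 15, 24, 33, 35, 40, 41, 48]

Final sorted array: [14, 15, 24, 33, 35, 40, 41, 48]

The merge sort proceeds by recursively splitting the array and merging sorted halves.
After all merges, the sorted array is [14, 15, 24, 33, 35, 40, 41, 48].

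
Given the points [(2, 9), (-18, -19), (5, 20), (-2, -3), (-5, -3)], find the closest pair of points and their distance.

Computing all pairwise distances among 5 points:

d((2, 9), (-18, -19)) = 34.4093
d((2, 9), (5, 20)) = 11.4018
d((2, 9), (-2, -3)) = 12.6491
d((2, 9), (-5, -3)) = 13.8924
d((-18, -19), (5, 20)) = 45.2769
d((-18, -19), (-2, -3)) = 22.6274
d((-18, -19), (-5, -3)) = 20.6155
d((5, 20), (-2, -3)) = 24.0416
d((5, 20), (-5, -3)) = 25.0799
d((-2, -3), (-5, -3)) = 3.0 <-- minimum

Closest pair: (-2, -3) and (-5, -3) with distance 3.0

The closest pair is (-2, -3) and (-5, -3) with Euclidean distance 3.0. For 5 points, brute-force pairwise comparison is shown above. For large n, the divide-and-conquer algorithm (sort by x, recurse on halves, check the dividing strip) achieves O(n log n).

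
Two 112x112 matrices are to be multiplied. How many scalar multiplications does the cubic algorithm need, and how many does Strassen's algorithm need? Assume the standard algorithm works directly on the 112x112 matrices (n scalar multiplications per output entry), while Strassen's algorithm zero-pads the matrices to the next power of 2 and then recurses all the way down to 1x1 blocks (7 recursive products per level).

Matrix multiplication for 112x112 matrices:

Strassen's algorithm requires power-of-2 dimensions. Pad 112x112 to 128x128 (next power of 2).

Standard algorithm: 112^3 = 1404928 multiplications
Strassen's algorithm: 7^(log2(128)) = 7^7 = 823543 multiplications
Savings: 1404928 - 823543 = 581385 multiplications

Standard: 1404928 multiplications (112^3). Strassen: 823543 multiplications (7^7, after padding to 128x128). Strassen reduces 8 recursive multiplications to 7 at each level.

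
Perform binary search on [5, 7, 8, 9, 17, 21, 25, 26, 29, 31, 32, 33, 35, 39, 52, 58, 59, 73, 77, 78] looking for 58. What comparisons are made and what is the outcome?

Binary search for 58 in [5, 7, 8, 9, 17, 21, 25, 26, 29, 31, 32, 33, 35, 39, 52, 58, 59, 73, 77, 78]:

lo=0, hi=19, mid=9, arr[mid]=31 -> 31 < 58, search right half
lo=10, hi=19, mid=14, arr[mid]=52 -> 52 < 58, search right half
lo=15, hi=19, mid=17, arr[mid]=73 -> 73 > 58, search left half
lo=15, hi=16, mid=15, arr[mid]=58 -> Found target at index 15!

Binary search finds 58 at index 15 after 4 comparisons. The search repeatedly halves the search space by comparing with the middle element.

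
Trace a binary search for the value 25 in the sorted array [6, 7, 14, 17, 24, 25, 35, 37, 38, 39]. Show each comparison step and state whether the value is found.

Binary search for 25 in [6, 7, 14, 17, 24, 25, 35, 37, 38, 39]:

lo=0, hi=9, mid=4, arr[mid]=24 -> 24 < 25, search right half
lo=5, hi=9, mid=7, arr[mid]=37 -> 37 > 25, search left half
lo=5, hi=6, mid=5, arr[mid]=25 -> Found target at index 5!

Binary search finds 25 at index 5 after 3 comparisons. The search repeatedly halves the search space by comparing with the middle element.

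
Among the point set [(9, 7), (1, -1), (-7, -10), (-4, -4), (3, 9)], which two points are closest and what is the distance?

Computing all pairwise distances among 5 points:

d((9, 7), (1, -1)) = 11.3137
d((9, 7), (-7, -10)) = 23.3452
d((9, 7), (-4, -4)) = 17.0294
d((9, 7), (3, 9)) = 6.3246
d((1, -1), (-7, -10)) = 12.0416
d((1, -1), (-4, -4)) = 5.831 <-- minimum
d((1, -1), (3, 9)) = 10.198
d((-7, -10), (-4, -4)) = 6.7082
d((-7, -10), (3, 9)) = 21.4709
d((-4, -4), (3, 9)) = 14.7648

Closest pair: (1, -1) and (-4, -4) with distance 5.831

The closest pair is (1, -1) and (-4, -4) with Euclidean distance 5.831. For 5 points, brute-force pairwise comparison is shown above. For large n, the divide-and-conquer algorithm (sort by x, recurse on halves, check the dividing strip) achieves O(n log n).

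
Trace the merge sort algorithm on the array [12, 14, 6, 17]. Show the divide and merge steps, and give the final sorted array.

Merge sort trace:

Split: [12, 14, 6, 17] -> [12, 14] and [6, 17]
  Split: [12, 14] -> [12] and [14]
  Merge: [12] + [14] -> [12, 14]
  Split: [6, 17] -> [6] and [17]
  Merge: [6] + [17] -> [6, 17]
Merge: [12, 14] + [6, 17] -> [6, 12, 14, 17]

Final sorted array: [6, 12, 14, 17]

The merge sort proceeds by recursively splitting the array and merging sorted halves.
After all merges, the sorted array is [6, 12, 14, 17].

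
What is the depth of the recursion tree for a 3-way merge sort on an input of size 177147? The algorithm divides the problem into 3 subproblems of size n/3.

For divide and conquer with division factor 3:

Problem sizes at each level:
Level 0: 177147
Level 1: 59049
Level 2: 19683
Level 3: 6561
Level 4: 2187
Level 5: 729
Level 6: 243
Level 7: 81
Level 8: 27
Level 9: 9
Level 10: 3
Level 11: 1

The root is level 0 and the size-1 base case is level 11 (the tree spans levels 0 through 11, i.e. 12 levels counting the root), so the depth is the number of divisions: log_3(177147) = 11

The recursion tree depth is log_3(177147) = 11. At each level, the problem size is divided by 3, so it takes 11 divisions to reduce to a base case of size 1. The algorithm makes 3 recursive calls at each level.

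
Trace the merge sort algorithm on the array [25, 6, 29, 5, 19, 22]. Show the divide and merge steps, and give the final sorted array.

Merge sort trace:

Split: [25, 6, 29, 5, 19, 22] -> [25, 6, 29] and [5, 19, 22]
  Split: [25, 6, 29] -> [25] and [6, 29]
    Split: [6, 29] -> [6] and [29]
    Merge: [6] + [29] -> [6, 29]
  Merge: [25] + [6, 29] -> [6, 25, 29]
  Split: [5, 19, 22] -> [5] and [19, 22]
    Split: [19, 22] -> [19] and [22]
    Merge: [19] + [22] -> [19, 22]
  Merge: [5] + [19, 22] -> [5, 19, 22]
Merge: [6, 25, 29] + [5, 19, 22] -> [5, 6, 19, 22, 25, 29]

Final sorted array: [5, 6, 19, 22, 25, 29]

The merge sort proceeds by recursively splitting the array and merging sorted halves.
After all merges, the sorted array is [5, 6, 19, 22, 25, 29].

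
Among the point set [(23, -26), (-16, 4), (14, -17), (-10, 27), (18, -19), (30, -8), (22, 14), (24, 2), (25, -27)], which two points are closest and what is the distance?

Computing all pairwise distances among 9 points:

d((23, -26), (-16, 4)) = 49.2037
d((23, -26), (14, -17)) = 12.7279
d((23, -26), (-10, 27)) = 62.434
d((23, -26), (18, -19)) = 8.6023
d((23, -26), (30, -8)) = 19.3132
d((23, -26), (22, 14)) = 40.0125
d((23, -26), (24, 2)) = 28.0179
d((23, -26), (25, -27)) = 2.2361 <-- minimum
d((-16, 4), (14, -17)) = 36.6197
d((-16, 4), (-10, 27)) = 23.7697
d((-16, 4), (18, -19)) = 41.0488
d((-16, 4), (30, -8)) = 47.5395
d((-16, 4), (22, 14)) = 39.2938
d((-16, 4), (24, 2)) = 40.05
d((-16, 4), (25, -27)) = 51.4004
d((14, -17), (-10, 27)) = 50.1199
d((14, -17), (18, -19)) = 4.4721
d((14, -17), (30, -8)) = 18.3576
d((14, -17), (22, 14)) = 32.0156
d((14, -17), (24, 2)) = 21.4709
d((14, -17), (25, -27)) = 14.8661
d((-10, 27), (18, -19)) = 53.8516
d((-10, 27), (30, -8)) = 53.1507
d((-10, 27), (22, 14)) = 34.5398
d((-10, 27), (24, 2)) = 42.2019
d((-10, 27), (25, -27)) = 64.3506
d((18, -19), (30, -8)) = 16.2788
d((18, -19), (22, 14)) = 33.2415
d((18, -19), (24, 2)) = 21.8403
d((18, -19), (25, -27)) = 10.6301
d((30, -8), (22, 14)) = 23.4094
d((30, -8), (24, 2)) = 11.6619
d((30, -8), (25, -27)) = 19.6469
d((22, 14), (24, 2)) = 12.1655
d((22, 14), (25, -27)) = 41.1096
d((24, 2), (25, -27)) = 29.0172

Closest pair: (23, -26) and (25, -27) with distance 2.2361

The closest pair is (23, -26) and (25, -27) with Euclidean distance 2.2361. For 9 points, brute-force pairwise comparison is shown above. For large n, the divide-and-conquer algorithm (sort by x, recurse on halves, check the dividing strip) achieves O(n log n).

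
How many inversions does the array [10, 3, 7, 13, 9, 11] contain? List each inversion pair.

Finding inversions in [10, 3, 7, 13, 9, 11]:

(0, 1): arr[0]=10 > arr[1]=3
(0, 2): arr[0]=10 > arr[2]=7
(0, 4): arr[0]=10 > arr[4]=9
(3, 4): arr[3]=13 > arr[4]=9
(3, 5): arr[3]=13 > arr[5]=11

Total inversions: 5

The array has 5 inversion(s): (0,1), (0,2), (0,4), (3,4), (3,5). Each pair (i,j) satisfies i < j and arr[i] > arr[j].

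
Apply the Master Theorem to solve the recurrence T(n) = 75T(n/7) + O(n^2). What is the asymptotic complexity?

Master Theorem for T(n) = 75T(n/7) + O(n^2):

a = 75, b = 7, c = 2
log_b(a) = log_7(75) = 2.2187

Case 1: c = 2 < log_7(75) = 2.2187
T(n) = O(n^(log_7 75))

For T(n) = 75T(n/7) + O(n^2): log_7(75) = 2.2187. This is Case 1 of the Master Theorem (c < log_b(a), work dominated by leaves), giving O(n^(log_7 75)).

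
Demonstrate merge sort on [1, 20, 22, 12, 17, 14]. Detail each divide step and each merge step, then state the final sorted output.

Merge sort trace:

Split: [1, 20, 22, 12, 17, 14] -> [1, 20, 22] and [12, 17, 14]
  Split: [1, 20, 22] -> [1] and [20, 22]
    Split: [20, 22] -> [20] and [22]
    Merge: [20] + [22] -> [20, 22]
  Merge: [1] + [20, 22] -> [1, 20, 22]
  Split: [12, 17, 14] -> [12] and [17, 14]
    Split: [17, 14] -> [17] and [14]
    Merge: [17] + [14] -> [14, 17]
  Merge: [12] + [14, 17] -> [12, 14, 17]
Merge: [1, 20, 22] + [12, 14, 17] -> [1, 12, 14, 17, 20, 22]

Final sorted array: [1, 12, 14, 17, 20, 22]

The merge sort proceeds by recursively splitting the array and merging sorted halves.
After all merges, the sorted array is [1, 12, 14, 17, 20, 22].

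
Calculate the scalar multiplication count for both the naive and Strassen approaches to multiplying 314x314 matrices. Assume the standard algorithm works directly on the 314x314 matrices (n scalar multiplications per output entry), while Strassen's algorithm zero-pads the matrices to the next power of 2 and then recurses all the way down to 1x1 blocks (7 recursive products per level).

Matrix multiplication for 314x314 matrices:

Strassen's algorithm requires power-of-2 dimensions. Pad 314x314 to 512x512 (next power of 2).

Standard algorithm: 314^3 = 30959144 multiplications
Strassen's algorithm: 7^(log2(512)) = 7^9 = 40353607 multiplications
Difference: 30959144 - 40353607 = -9394463 (Strassen uses MORE here due to padding overhead — for small or just-over-power-of-2 n, padding can outweigh the per-level savings)

Standard: 30959144 multiplications (314^3). Strassen: 40353607 multiplications (7^9, after padding to 512x512). Strassen reduces 8 recursive multiplications to 7 at each level.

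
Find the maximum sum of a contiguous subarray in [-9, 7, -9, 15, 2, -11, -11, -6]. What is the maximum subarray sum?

Using Kadane's algorithm on [-9, 7, -9, 15, 2, -11, -11, -6]:

Scanning through the array:
Position 1 (value 7): max_ending_here = 7, max_so_far = 7
Position 2 (value -9): max_ending_here = -2, max_so_far = 7
Position 3 (value 15): max_ending_here = 15, max_so_far = 15
Position 4 (value 2): max_ending_here = 17, max_so_far = 17
Position 5 (value -11): max_ending_here = 6, max_so_far = 17
Position 6 (value -11): max_ending_here = -5, max_so_far = 17
Position 7 (value -6): max_ending_here = -6, max_so_far = 17

Maximum subarray: [15, 2]
Maximum sum: 17

The maximum subarray is [15, 2] with sum 17. This subarray runs from index 3 to index 4.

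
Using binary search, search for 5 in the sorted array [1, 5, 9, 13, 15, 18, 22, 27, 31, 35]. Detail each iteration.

Binary search for 5 in [1, 5, 9, 13, 15, 18, 22, 27, 31, 35]:

lo=0, hi=9, mid=4, arr[mid]=15 -> 15 > 5, search left half
lo=0, hi=3, mid=1, arr[mid]=5 -> Found target at index 1!

Binary search finds 5 at index 1 after 2 comparisons. The search repeatedly halves the search space by comparing with the middle element.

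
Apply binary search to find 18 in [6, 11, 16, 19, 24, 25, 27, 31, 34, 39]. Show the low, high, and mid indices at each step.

Binary search for 18 in [6, 11, 16, 19, 24, 25, 27, 31, 34, 39]:

lo=0, hi=9, mid=4, arr[mid]=24 -> 24 > 18, search left half
lo=0, hi=3, mid=1, arr[mid]=11 -> 11 < 18, search right half
lo=2, hi=3, mid=2, arr[mid]=16 -> 16 < 18, search right half
lo=3, hi=3, mid=3, arr[mid]=19 -> 19 > 18, search left half
lo=3 > hi=2, target 18 not found

Binary search determines that 18 is not in the array after 4 comparisons. The search space was exhausted without finding the target.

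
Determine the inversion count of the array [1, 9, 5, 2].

Finding inversions in [1, 9, 5, 2]:

(1, 2): arr[1]=9 > arr[2]=5
(1, 3): arr[1]=9 > arr[3]=2
(2, 3): arr[2]=5 > arr[3]=2

Total inversions: 3

The array has 3 inversion(s): (1,2), (1,3), (2,3). Each pair (i,j) satisfies i < j and arr[i] > arr[j].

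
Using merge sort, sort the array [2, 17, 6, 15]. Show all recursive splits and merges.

Merge sort trace:

Split: [2, 17, 6, 15] -> [2, 17] and [6, 15]
  Split: [2, 17] -> [2] and [17]
  Merge: [2] + [17] -> [2, 17]
  Split: [6, 15] -> [6] and [15]
  Merge: [6] + [15] -> [6, 15]
Merge: [2, 17] + [6, 15] -> [2, 6, 15, 17]

Final sorted array: [2, 6, 15, 17]

The merge sort proceeds by recursively splitting the array and merging sorted halves.
After all merges, the sorted array is [2, 6, 15, 17].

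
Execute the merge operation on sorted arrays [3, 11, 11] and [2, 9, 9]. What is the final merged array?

Merging process:

Compare 3 vs 2: take 2 from right. Merged: [2]
Compare 3 vs 9: take 3 from left. Merged: [2, 3]
Compare 11 vs 9: take 9 from right. Merged: [2, 3, 9]
Compare 11 vs 9: take 9 from right. Merged: [2, 3, 9, 9]
Append remaining from left: [11, 11]. Merged: [2, 3, 9, 9, 11, 11]

Final merged array: [2, 3, 9, 9, 11, 11]
Total comparisons: 4

The merged array is [2, 3, 9, 9, 11, 11], requiring 4 comparisons. The merge step runs in O(n) time where n is the total number of elements.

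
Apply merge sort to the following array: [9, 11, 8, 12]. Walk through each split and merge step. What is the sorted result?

Merge sort trace:

Split: [9, 11, 8, 12] -> [9, 11] and [8, 12]
  Split: [9, 11] -> [9] and [11]
  Merge: [9] + [11] -> [9, 11]
  Split: [8, 12] -> [8] and [12]
  Merge: [8] + [12] -> [8, 12]
Merge: [9, 11] + [8, 12] -> [8, 9, 11, 12]

Final sorted array: [8, 9, 11, 12]

The merge sort proceeds by recursively splitting the array and merging sorted halves.
After all merges, the sorted array is [8, 9, 11, 12].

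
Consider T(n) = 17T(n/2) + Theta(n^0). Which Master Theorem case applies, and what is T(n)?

Master Theorem for T(n) = 17T(n/2) + O(n^0):

a = 17, b = 2, c = 0
log_b(a) = log_2(17) = 4.0875

Case 1: c = 0 < log_2(17) = 4.0875
T(n) = O(n^(log_2 17))

For T(n) = 17T(n/2) + O(n^0): log_2(17) = 4.0875. This is Case 1 of the Master Theorem (c < log_b(a), work dominated by leaves), giving O(n^(log_2 17)).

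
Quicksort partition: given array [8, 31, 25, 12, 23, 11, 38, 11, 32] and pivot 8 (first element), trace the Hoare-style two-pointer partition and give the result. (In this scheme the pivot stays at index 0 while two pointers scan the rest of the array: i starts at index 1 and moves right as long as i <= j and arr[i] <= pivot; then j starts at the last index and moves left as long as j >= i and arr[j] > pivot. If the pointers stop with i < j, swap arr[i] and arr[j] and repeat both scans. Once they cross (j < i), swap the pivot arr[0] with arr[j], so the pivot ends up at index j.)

Hoare-style two-pointer partition with pivot = 8:

Initial array: [8, 31, 25, 12, 23, 11, 38, 11, 32]

Pointers start at i = 1, j = 8.
i ends at 1, j ends at 0: the pointers have crossed (j < i), so scanning stops.

j = 0, so swapping arr[0] with arr[j] leaves the pivot at position 0: [8, 31, 25, 12, 23, 11, 38, 11, 32]
Pivot position: 0

After partitioning with pivot 8, the array becomes [8, 31, 25, 12, 23, 11, 38, 11, 32]. The pivot is placed at index 0. All elements to the left of the pivot are <= 8, and all elements to the right are > 8.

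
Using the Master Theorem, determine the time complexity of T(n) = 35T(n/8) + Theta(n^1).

Master Theorem for T(n) = 35T(n/8) + O(n^1):

a = 35, b = 8, c = 1
log_b(a) = log_8(35) = 1.7098

Case 1: c = 1 < log_8(35) = 1.7098
T(n) = O(n^(log_8 35))

For T(n) = 35T(n/8) + O(n^1): log_8(35) = 1.7098. This is Case 1 of the Master Theorem (c < log_b(a), work dominated by leaves), giving O(n^(log_8 35)).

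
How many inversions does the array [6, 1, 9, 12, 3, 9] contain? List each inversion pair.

Finding inversions in [6, 1, 9, 12, 3, 9]:

(0, 1): arr[0]=6 > arr[1]=1
(0, 4): arr[0]=6 > arr[4]=3
(2, 4): arr[2]=9 > arr[4]=3
(3, 4): arr[3]=12 > arr[4]=3
(3, 5): arr[3]=12 > arr[5]=9

Total inversions: 5

The array has 5 inversion(s): (0,1), (0,4), (2,4), (3,4), (3,5). Each pair (i,j) satisfies i < j and arr[i] > arr[j].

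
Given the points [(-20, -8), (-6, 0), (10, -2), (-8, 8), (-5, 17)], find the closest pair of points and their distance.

Computing all pairwise distances among 5 points:

d((-20, -8), (-6, 0)) = 16.1245
d((-20, -8), (10, -2)) = 30.5941
d((-20, -8), (-8, 8)) = 20.0
d((-20, -8), (-5, 17)) = 29.1548
d((-6, 0), (10, -2)) = 16.1245
d((-6, 0), (-8, 8)) = 8.2462 <-- minimum
d((-6, 0), (-5, 17)) = 17.0294
d((10, -2), (-8, 8)) = 20.5913
d((10, -2), (-5, 17)) = 24.2074
d((-8, 8), (-5, 17)) = 9.4868

Closest pair: (-6, 0) and (-8, 8) with distance 8.2462

The closest pair is (-6, 0) and (-8, 8) with Euclidean distance 8.2462. For 5 points, brute-force pairwise comparison is shown above. For large n, the divide-and-conquer algorithm (sort by x, recurse on halves, check the dividing strip) achieves O(n log n).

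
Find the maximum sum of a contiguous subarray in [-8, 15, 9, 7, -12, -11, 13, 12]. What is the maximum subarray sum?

Using Kadane's algorithm on [-8, 15, 9, 7, -12, -11, 13, 12]:

Scanning through the array:
Position 1 (value 15): max_ending_here = 15, max_so_far = 15
Position 2 (value 9): max_ending_here = 24, max_so_far = 24
Position 3 (value 7): max_ending_here = 31, max_so_far = 31
Position 4 (value -12): max_ending_here = 19, max_so_far = 31
Position 5 (value -11): max_ending_here = 8, max_so_far = 31
Position 6 (value 13): max_ending_here = 21, max_so_far = 31
Position 7 (value 12): max_ending_here = 33, max_so_far = 33

Maximum subarray: [15, 9, 7, -12, -11, 13, 12]
Maximum sum: 33

The maximum subarray is [15, 9, 7, -12, -11, 13, 12] with sum 33. This subarray runs from index 1 to index 7.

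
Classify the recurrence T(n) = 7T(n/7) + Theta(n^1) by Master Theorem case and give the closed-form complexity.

Master Theorem for T(n) = 7T(n/7) + O(n^1):

a = 7, b = 7, c = 1
log_b(a) = log_7(7) = 1.0000

Case 2: c = 1 = log_7(7) = 1.0000
T(n) = O(n^1 log n) = O(n log n)

For T(n) = 7T(n/7) + O(n^1): log_7(7) = 1.0000. This is Case 2 of the Master Theorem (c = log_b(a), equal work at all levels), giving O(n log n).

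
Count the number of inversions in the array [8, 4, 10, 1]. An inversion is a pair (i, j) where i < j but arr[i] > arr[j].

Finding inversions in [8, 4, 10, 1]:

(0, 1): arr[0]=8 > arr[1]=4
(0, 3): arr[0]=8 > arr[3]=1
(1, 3): arr[1]=4 > arr[3]=1
(2, 3): arr[2]=10 > arr[3]=1

Total inversions: 4

The array has 4 inversion(s): (0,1), (0,3), (1,3), (2,3). Each pair (i,j) satisfies i < j and arr[i] > arr[j].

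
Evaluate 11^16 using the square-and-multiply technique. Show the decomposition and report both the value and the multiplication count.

Computing 11^16 by squaring (build up from 11^1; each line after the first costs one multiplication):

11^1 = 11
11^2 = (11^1)^2 = 11^2 = 121
11^4 = (11^2)^2 = 121^2 = 14641
11^8 = (11^4)^2 = 14641^2 = 214358881
11^16 = (11^8)^2 = 214358881^2 = 45949729863572161

Result: 45949729863572161
Multiplications needed: 4 (4 lines after 11^1)

11^16 = 45949729863572161. Using exponentiation by squaring, this requires 4 multiplications. The key idea: if the exponent is even, square the half-power; if odd, multiply by the base once.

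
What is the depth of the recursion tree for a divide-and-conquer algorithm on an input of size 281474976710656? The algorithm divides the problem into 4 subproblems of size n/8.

For divide and conquer with division factor 8:

Problem sizes at each level:
Level 0: 281474976710656
Level 1: 35184372088832
Level 2: 4398046511104
Level 3: 549755813888
Level 4: 68719476736
Level 5: 8589934592
Level 6: 1073741824
Level 7: 134217728
Level 8: 16777216
Level 9: 2097152
Level 10: 262144
Level 11: 32768
Level 12: 4096
Level 13: 512
Level 14: 64
Level 15: 8
Level 16: 1

The root is level 0 and the size-1 base case is level 16 (the tree spans levels 0 through 16, i.e. 17 levels counting the root), so the depth is the number of divisions: log_8(281474976710656) = 16

The recursion tree depth is log_8(281474976710656) = 16. At each level, the problem size is divided by 8, so it takes 16 divisions to reduce to a base case of size 1. The algorithm makes 4 recursive calls at each level.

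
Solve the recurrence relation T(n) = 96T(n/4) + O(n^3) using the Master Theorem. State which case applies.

Master Theorem for T(n) = 96T(n/4) + O(n^3):

a = 96, b = 4, c = 3
log_b(a) = log_4(96) = 3.2925

Case 1: c = 3 < log_4(96) = 3.2925
T(n) = O(n^(log_4 96))

For T(n) = 96T(n/4) + O(n^3): log_4(96) = 3.2925. This is Case 1 of the Master Theorem (c < log_b(a), work dominated by leaves), giving O(n^(log_4 96)).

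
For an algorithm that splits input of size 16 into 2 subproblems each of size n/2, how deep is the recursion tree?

For divide and conquer with division factor 2:

Problem sizes at each level:
Level 0: 16
Level 1: 8
Level 2: 4
Level 3: 2
Level 4: 1

The root is level 0 and the size-1 base case is level 4 (the tree spans levels 0 through 4, i.e. 5 levels counting the root), so the depth is the number of divisions: log_2(16) = 4

The recursion tree depth is log_2(16) = 4. At each level, the problem size is divided by 2, so it takes 4 divisions to reduce to a base case of size 1. The algorithm makes 2 recursive calls at each level.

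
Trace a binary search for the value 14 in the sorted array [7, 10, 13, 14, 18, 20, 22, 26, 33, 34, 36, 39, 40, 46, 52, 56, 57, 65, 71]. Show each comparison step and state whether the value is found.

Binary search for 14 in [7, 10, 13, 14, 18, 20, 22, 26, 33, 34, 36, 39, 40, 46, 52, 56, 57, 65, 71]:

lo=0, hi=18, mid=9, arr[mid]=34 -> 34 > 14, search left half
lo=0, hi=8, mid=4, arr[mid]=18 -> 18 > 14, search left half
lo=0, hi=3, mid=1, arr[mid]=10 -> 10 < 14, search right half
lo=2, hi=3, mid=2, arr[mid]=13 -> 13 < 14, search right half
lo=3, hi=3, mid=3, arr[mid]=14 -> Found target at index 3!

Binary search finds 14 at index 3 after 5 comparisons. The search repeatedly halves the search space by comparing with the middle element.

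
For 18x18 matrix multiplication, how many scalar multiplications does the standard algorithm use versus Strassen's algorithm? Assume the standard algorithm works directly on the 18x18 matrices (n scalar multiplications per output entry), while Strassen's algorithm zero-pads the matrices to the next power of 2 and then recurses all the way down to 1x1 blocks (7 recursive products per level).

Matrix multiplication for 18x18 matrices:

Strassen's algorithm requires power-of-2 dimensions. Pad 18x18 to 32x32 (next power of 2).

Standard algorithm: 18^3 = 5832 multiplications
Strassen's algorithm: 7^(log2(32)) = 7^5 = 16807 multiplications
Difference: 5832 - 16807 = -10975 (Strassen uses MORE here due to padding overhead — for small or just-over-power-of-2 n, padding can outweigh the per-level savings)

Standard: 5832 multiplications (18^3). Strassen: 16807 multiplications (7^5, after padding to 32x32). Strassen reduces 8 recursive multiplications to 7 at each level.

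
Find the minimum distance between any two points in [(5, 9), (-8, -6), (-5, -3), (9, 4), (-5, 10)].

Computing all pairwise distances among 5 points:

d((5, 9), (-8, -6)) = 19.8494
d((5, 9), (-5, -3)) = 15.6205
d((5, 9), (9, 4)) = 6.4031
d((5, 9), (-5, 10)) = 10.0499
d((-8, -6), (-5, -3)) = 4.2426 <-- minimum
d((-8, -6), (9, 4)) = 19.7231
d((-8, -6), (-5, 10)) = 16.2788
d((-5, -3), (9, 4)) = 15.6525
d((-5, -3), (-5, 10)) = 13.0
d((9, 4), (-5, 10)) = 15.2315

Closest pair: (-8, -6) and (-5, -3) with distance 4.2426

The closest pair is (-8, -6) and (-5, -3) with Euclidean distance 4.2426. For 5 points, brute-force pairwise comparison is shown above. For large n, the divide-and-conquer algorithm (sort by x, recurse on halves, check the dividing strip) achieves O(n log n).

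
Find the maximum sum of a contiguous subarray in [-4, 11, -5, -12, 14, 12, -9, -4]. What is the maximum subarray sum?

Using Kadane's algorithm on [-4, 11, -5, -12, 14, 12, -9, -4]:

Scanning through the array:
Position 1 (value 11): max_ending_here = 11, max_so_far = 11
Position 2 (value -5): max_ending_here = 6, max_so_far = 11
Position 3 (value -12): max_ending_here = -6, max_so_far = 11
Position 4 (value 14): max_ending_here = 14, max_so_far = 14
Position 5 (value 12): max_ending_here = 26, max_so_far = 26
Position 6 (value -9): max_ending_here = 17, max_so_far = 26
Position 7 (value -4): max_ending_here = 13, max_so_far = 26

Maximum subarray: [14, 12]
Maximum sum: 26

The maximum subarray is [14, 12] with sum 26. This subarray runs from index 4 to index 5.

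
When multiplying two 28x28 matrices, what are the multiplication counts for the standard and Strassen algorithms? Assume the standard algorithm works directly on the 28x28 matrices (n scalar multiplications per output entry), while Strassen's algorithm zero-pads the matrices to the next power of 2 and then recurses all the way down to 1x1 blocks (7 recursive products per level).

Matrix multiplication for 28x28 matrices:

Strassen's algorithm requires power-of-2 dimensions. Pad 28x28 to 32x32 (next power of 2).

Standard algorithm: 28^3 = 21952 multiplications
Strassen's algorithm: 7^(log2(32)) = 7^5 = 16807 multiplications
Savings: 21952 - 16807 = 5145 multiplications

Standard: 21952 multiplications (28^3). Strassen: 16807 multiplications (7^5, after padding to 32x32). Strassen reduces 8 recursive multiplications to 7 at each level.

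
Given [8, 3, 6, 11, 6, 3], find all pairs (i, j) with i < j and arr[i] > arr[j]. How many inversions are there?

Finding inversions in [8, 3, 6, 11, 6, 3]:

(0, 1): arr[0]=8 > arr[1]=3
(0, 2): arr[0]=8 > arr[2]=6
(0, 4): arr[0]=8 > arr[4]=6
(0, 5): arr[0]=8 > arr[5]=3
(2, 5): arr[2]=6 > arr[5]=3
(3, 4): arr[3]=11 > arr[4]=6
(3, 5): arr[3]=11 > arr[5]=3
(4, 5): arr[4]=6 > arr[5]=3

Total inversions: 8

The array has 8 inversion(s): (0,1), (0,2), (0,4), (0,5), (2,5), (3,4), (3,5), (4,5). Each pair (i,j) satisfies i < j and arr[i] > arr[j].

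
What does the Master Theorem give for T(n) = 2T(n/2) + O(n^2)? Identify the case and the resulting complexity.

Master Theorem for T(n) = 2T(n/2) + O(n^2):

a = 2, b = 2, c = 2
log_b(a) = log_2(2) = 1.0000

Case 3: c = 2 > log_2(2) = 1.0000
T(n) = O(n^2) = O(n^2)

For T(n) = 2T(n/2) + O(n^2): log_2(2) = 1.0000. This is Case 3 of the Master Theorem (c > log_b(a), work dominated by root), giving O(n^2).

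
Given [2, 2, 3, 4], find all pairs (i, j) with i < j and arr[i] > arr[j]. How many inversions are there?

Finding inversions in [2, 2, 3, 4]:


Total inversions: 0

The array has 0 inversions. It is already sorted.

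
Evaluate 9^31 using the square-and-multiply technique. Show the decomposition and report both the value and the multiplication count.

Computing 9^31 by squaring (build up from 9^1; each line after the first costs one multiplication):

9^1 = 9
9^2 = (9^1)^2 = 9^2 = 81
9^3 = 9 * 9^2 = 9 * 81 = 729
9^6 = (9^3)^2 = 729^2 = 531441
9^7 = 9 * 9^6 = 9 * 531441 = 4782969
9^14 = (9^7)^2 = 4782969^2 = 22876792454961
9^15 = 9 * 9^14 = 9 * 22876792454961 = 205891132094649
9^30 = (9^15)^2 = 205891132094649^2 = 42391158275216203514294433201
9^31 = 9 * 9^30 = 9 * 42391158275216203514294433201 = 381520424476945831628649898809

Result: 381520424476945831628649898809
Multiplications needed: 8 (8 lines after 9^1)

9^31 = 381520424476945831628649898809. Using exponentiation by squaring, this requires 8 multiplications. The key idea: if the exponent is even, square the half-power; if odd, multiply by the base once.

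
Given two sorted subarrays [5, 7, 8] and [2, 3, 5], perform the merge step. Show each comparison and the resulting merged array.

Merging process:

Compare 5 vs 2: take 2 from right. Merged: [2]
Compare 5 vs 3: take 3 from right. Merged: [2, 3]
Compare 5 vs 5: take 5 from left. Merged: [2, 3, 5]
Compare 7 vs 5: take 5 from right. Merged: [2, 3, 5, 5]
Append remaining from left: [7, 8]. Merged: [2, 3, 5, 5, 7, 8]

Final merged array: [2, 3, 5, 5, 7, 8]
Total comparisons: 4

The merged array is [2, 3, 5, 5, 7, 8], requiring 4 comparisons. The merge step runs in O(n) time where n is the total number of elements.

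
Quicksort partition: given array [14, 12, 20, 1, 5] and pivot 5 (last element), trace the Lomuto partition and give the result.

Lomuto partition with pivot = 5:

Initial array: [14, 12, 20, 1, 5]

arr[0]=14 > 5: no swap
arr[1]=12 > 5: no swap
arr[2]=20 > 5: no swap
arr[3]=1 <= 5: swap with position 0, array becomes [1, 12, 20, 14, 5]

Place pivot at position 1: [1, 5, 20, 14, 12]
Pivot position: 1

After partitioning with pivot 5, the array becomes [1, 5, 20, 14, 12]. The pivot is placed at index 1. All elements to the left of the pivot are <= 5, and all elements to the right are > 5.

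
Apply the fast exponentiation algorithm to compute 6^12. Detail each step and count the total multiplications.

Computing 6^12 by squaring (build up from 6^1; each line after the first costs one multiplication):

6^1 = 6
6^2 = (6^1)^2 = 6^2 = 36
6^3 = 6 * 6^2 = 6 * 36 = 216
6^6 = (6^3)^2 = 216^2 = 46656
6^12 = (6^6)^2 = 46656^2 = 2176782336

Result: 2176782336
Multiplications needed: 4 (4 lines after 6^1)

6^12 = 2176782336. Using exponentiation by squaring, this requires 4 multiplications. The key idea: if the exponent is even, square the half-power; if odd, multiply by the base once.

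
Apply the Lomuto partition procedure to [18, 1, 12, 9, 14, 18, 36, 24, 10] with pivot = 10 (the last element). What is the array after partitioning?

Lomuto partition with pivot = 10:

Initial array: [18, 1, 12, 9, 14, 18, 36, 24, 10]

arr[0]=18 > 10: no swap
arr[1]=1 <= 10: swap with position 0, array becomes [1, 18, 12, 9, 14, 18, 36, 24, 10]
arr[2]=12 > 10: no swap
arr[3]=9 <= 10: swap with position 1, array becomes [1, 9, 12, 18, 14, 18, 36, 24, 10]
arr[4]=14 > 10: no swap
arr[5]=18 > 10: no swap
arr[6]=36 > 10: no swap
arr[7]=24 > 10: no swap

Place pivot at position 2: [1, 9, 10, 18, 14, 18, 36, 24, 12]
Pivot position: 2

After partitioning with pivot 10, the array becomes [1, 9, 10, 18, 14, 18, 36, 24, 12]. The pivot is placed at index 2. All elements to the left of the pivot are <= 10, and all elements to the right are > 10.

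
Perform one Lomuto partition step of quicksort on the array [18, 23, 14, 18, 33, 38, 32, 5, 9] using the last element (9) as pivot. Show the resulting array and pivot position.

Lomuto partition with pivot = 9:

Initial array: [18, 23, 14, 18, 33, 38, 32, 5, 9]

arr[0]=18 > 9: no swap
arr[1]=23 > 9: no swap
arr[2]=14 > 9: no swap
arr[3]=18 > 9: no swap
arr[4]=33 > 9: no swap
arr[5]=38 > 9: no swap
arr[6]=32 > 9: no swap
arr[7]=5 <= 9: swap with position 0, array becomes [5, 23, 14, 18, 33, 38, 32, 18, 9]

Place pivot at position 1: [5, 9, 14, 18, 33, 38, 32, 18, 23]
Pivot position: 1

After partitioning with pivot 9, the array becomes [5, 9, 14, 18, 33, 38, 32, 18, 23]. The pivot is placed at index 1. All elements to the left of the pivot are <= 9, and all elements to the right are > 9.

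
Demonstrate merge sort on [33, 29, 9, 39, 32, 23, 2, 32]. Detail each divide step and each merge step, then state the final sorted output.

Merge sort trace:

Split: [33, 29, 9, 39, 32, 23, 2, 32] -> [33, 29, 9, 39] and [32, 23, 2, 32]
  Split: [33, 29, 9, 39] -> [33, 29] and [9, 39]
    Split: [33, 29] -> [33] and [29]
    Merge: [33] + [29] -> [29, 33]
    Split: [9, 39] -> [9] and [39]
    Merge: [9] + [39] -> [9, 39]
  Merge: [29, 33] + [9, 39] -> [9, 29, 33, 39]
  Split: [32, 23, 2, 32] -> [32, 23] and [2, 32]
    Split: [32, 23] -> [32] and [23]
    Merge: [32] + [23] -> [23, 32]
    Split: [2, 32] -> [2] and [32]
    Merge: [2] + [32] -> [2, 32]
  Merge: [23, 32] + [2, 32] -> [2, 23, 32, 32]
Merge: [9, 29, 33, 39] + [2, 23, 32, 32] -> [2, 9, 23, 29, 32, 32, 33, 39]

Final sorted array: [2, 9, 23, 29, 32, 32, 33, 39]

The merge sort proceeds by recursively splitting the array and merging sorted halves.
After all merges, the sorted array is [2, 9, 23, 29, 32, 32, 33, 39].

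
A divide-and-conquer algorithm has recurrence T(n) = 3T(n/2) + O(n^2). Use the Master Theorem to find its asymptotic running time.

Master Theorem for T(n) = 3T(n/2) + O(n^2):

a = 3, b = 2, c = 2
log_b(a) = log_2(3) = 1.5850

Case 3: c = 2 > log_2(3) = 1.5850
T(n) = O(n^2) = O(n^2)

For T(n) = 3T(n/2) + O(n^2): log_2(3) = 1.5850. This is Case 3 of the Master Theorem (c > log_b(a), work dominated by root), giving O(n^2).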